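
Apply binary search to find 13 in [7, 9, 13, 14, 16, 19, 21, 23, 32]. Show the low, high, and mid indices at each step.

Binary search for 13 in [7, 9, 13, 14, 16, 19, 21, 23, 32]:

lo=0, hi=8, mid=4, arr[mid]=16 -> 16 > 13, search left half
lo=0, hi=3, mid=1, arr[mid]=9 -> 9 < 13, search right half
lo=2, hi=3, mid=2, arr[mid]=13 -> Found target at index 2!

Binary search finds 13 at index 2 after 3 comparisons. The search repeatedly halves the search space by comparing with the middle element.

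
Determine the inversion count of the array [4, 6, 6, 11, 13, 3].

Finding inversions in [4, 6, 6, 11, 13, 3]:

(0, 5): arr[0]=4 > arr[5]=3
(1, 5): arr[1]=6 > arr[5]=3
(2, 5): arr[2]=6 > arr[5]=3
(3, 5): arr[3]=11 > arr[5]=3
(4, 5): arr[4]=13 > arr[5]=3

Total inversions: 5

The array has 5 inversion(s): (0,5), (1,5), (2,5), (3,5), (4,5). Each pair (i,j) satisfies i < j and arr[i] > arr[j].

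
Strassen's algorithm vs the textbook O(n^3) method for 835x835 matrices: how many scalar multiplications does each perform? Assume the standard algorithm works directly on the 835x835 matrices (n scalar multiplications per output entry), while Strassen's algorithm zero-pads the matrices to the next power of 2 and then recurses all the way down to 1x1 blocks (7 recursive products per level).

Matrix multiplication for 835x835 matrices:

Strassen's algorithm requires power-of-2 dimensions. Pad 835x835 to 1024x1024 (next power of 2).

Standard algorithm: 835^3 = 582182875 multiplications
Strassen's algorithm: 7^(log2(1024)) = 7^10 = 282475249 multiplications
Savings: 582182875 - 282475249 = 299707626 multiplications

Standard: 582182875 multiplications (835^3). Strassen: 282475249 multiplications (7^10, after padding to 1024x1024). Strassen reduces 8 recursive multiplications to 7 at each level.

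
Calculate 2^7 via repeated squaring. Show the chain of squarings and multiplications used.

Computing 2^7 by squaring (build up from 2^1; each line after the first costs one multiplication):

2^1 = 2
2^2 = (2^1)^2 = 2^2 = 4
2^3 = 2 * 2^2 = 2 * 4 = 8
2^6 = (2^3)^2 = 8^2 = 64
2^7 = 2 * 2^6 = 2 * 64 = 128

Result: 128
Multiplications needed: 4 (4 lines after 2^1)

2^7 = 128. Using exponentiation by squaring, this requires 4 multiplications. The key idea: if the exponent is even, square the half-power; if odd, multiply by the base once.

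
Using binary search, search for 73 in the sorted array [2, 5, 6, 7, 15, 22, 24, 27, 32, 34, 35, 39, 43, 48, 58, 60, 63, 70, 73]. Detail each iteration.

Binary search for 73 in [2, 5, 6, 7, 15, 22, 24, 27, 32, 34, 35, 39, 43, 48, 58, 60, 63, 70, 73]:

lo=0, hi=18, mid=9, arr[mid]=34 -> 34 < 73, search right half
lo=10, hi=18, mid=14, arr[mid]=58 -> 58 < 73, search right half
lo=15, hi=18, mid=16, arr[mid]=63 -> 63 < 73, search right half
lo=17, hi=18, mid=17, arr[mid]=70 -> 70 < 73, search right half
lo=18, hi=18, mid=18, arr[mid]=73 -> Found target at index 18!

Binary search finds 73 at index 18 after 5 comparisons. The search repeatedly halves the search space by comparing with the middle element.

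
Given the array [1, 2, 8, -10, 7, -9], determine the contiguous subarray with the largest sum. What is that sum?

Using Kadane's algorithm on [1, 2, 8, -10, 7, -9]:

Scanning through the array:
Position 1 (value 2): max_ending_here = 3, max_so_far = 3
Position 2 (value 8): max_ending_here = 11, max_so_far = 11
Position 3 (value -10): max_ending_here = 1, max_so_far = 11
Position 4 (value 7): max_ending_here = 8, max_so_far = 11
Position 5 (value -9): max_ending_here = -1, max_so_far = 11

Maximum subarray: [1, 2, 8]
Maximum sum: 11

The maximum subarray is [1, 2, 8] with sum 11. This subarray runs from index 0 to index 2.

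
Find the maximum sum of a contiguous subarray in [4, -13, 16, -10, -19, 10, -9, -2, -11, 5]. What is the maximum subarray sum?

Using Kadane's algorithm on [4, -13, 16, -10, -19, 10, -9, -2, -11, 5]:

Scanning through the array:
Position 1 (value -13): max_ending_here = -9, max_so_far = 4
Position 2 (value 16): max_ending_here = 16, max_so_far = 16
Position 3 (value -10): max_ending_here = 6, max_so_far = 16
Position 4 (value -19): max_ending_here = -13, max_so_far = 16
Position 5 (value 10): max_ending_here = 10, max_so_far = 16
Position 6 (value -9): max_ending_here = 1, max_so_far = 16
Position 7 (value -2): max_ending_here = -1, max_so_far = 16
Position 8 (value -11): max_ending_here = -11, max_so_far = 16
Position 9 (value 5): max_ending_here = 5, max_so_far = 16

Maximum subarray: [16]
Maximum sum: 16

The maximum subarray is [16] with sum 16. This subarray runs from index 2 to index 2.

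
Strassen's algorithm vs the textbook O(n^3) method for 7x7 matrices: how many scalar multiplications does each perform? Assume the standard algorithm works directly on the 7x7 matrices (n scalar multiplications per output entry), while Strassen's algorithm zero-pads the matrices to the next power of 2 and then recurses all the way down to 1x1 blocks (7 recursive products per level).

Matrix multiplication for 7x7 matrices:

Strassen's algorithm requires power-of-2 dimensions. Pad 7x7 to 8x8 (next power of 2).

Standard algorithm: 7^3 = 343 multiplications
Strassen's algorithm: 7^(log2(8)) = 7^3 = 343 multiplications
Savings: 343 - 343 = 0 multiplications

Standard: 343 multiplications (7^3). Strassen: 343 multiplications (7^3, after padding to 8x8). Strassen reduces 8 recursive multiplications to 7 at each level.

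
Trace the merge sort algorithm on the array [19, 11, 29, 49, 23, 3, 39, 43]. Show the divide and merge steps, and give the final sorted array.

Merge sort trace:

Split: [19, 11, 29, 49, 23, 3, 39, 43] -> [19, 11, 29, 49] and [23, 3, 39, 43]
  Split: [19, 11, 29, 49] -> [19, 11] and [29, 49]
    Split: [19, 11] -> [19] and [11]
    Merge: [19] + [11] -> [11, 19]
    Split: [29, 49] -> [29] and [49]
    Merge: [29] + [49] -> [29, 49]
  Merge: [11, 19] + [29, 49] -> [11, 19, 29, 49]
  Split: [23, 3, 39, 43] -> [23, 3] and [39, 43]
    Split: [23, 3] -> [23] and [3]
    Merge: [23] + [3] -> [3, 23]
    Split: [39, 43] -> [39] and [43]
    Merge: [39] + [43] -> [39, 43]
  Merge: [3, 23] + [39, 43] -> [3, 23, 39, 43]
Merge: [11, 19, 29, 49] + [3, 23, 39, 43] -> [3, 11, 19, 23, 29, 39, 43, 49]

Final sorted array: [3, 11, 19, 23, 29, 39, 43, 49]

The merge sort proceeds by recursively splitting the array and merging sorted halves.
After all merges, the sorted array is [3, 11, 19, 23, 29, 39, 43, 49].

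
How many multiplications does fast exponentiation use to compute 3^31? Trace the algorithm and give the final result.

Computing 3^31 by squaring (build up from 3^1; each line after the first costs one multiplication):

3^1 = 3
3^2 = (3^1)^2 = 3^2 = 9
3^3 = 3 * 3^2 = 3 * 9 = 27
3^6 = (3^3)^2 = 27^2 = 729
3^7 = 3 * 3^6 = 3 * 729 = 2187
3^14 = (3^7)^2 = 2187^2 = 4782969
3^15 = 3 * 3^14 = 3 * 4782969 = 14348907
3^30 = (3^15)^2 = 14348907^2 = 205891132094649
3^31 = 3 * 3^30 = 3 * 205891132094649 = 617673396283947

Result: 617673396283947
Multiplications needed: 8 (8 lines after 3^1)

3^31 = 617673396283947. Using exponentiation by squaring, this requires 8 multiplications. The key idea: if the exponent is even, square the half-power; if odd, multiply by the base once.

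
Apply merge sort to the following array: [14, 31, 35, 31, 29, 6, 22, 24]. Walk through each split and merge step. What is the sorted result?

Merge sort trace:

Split: [14, 31, 35, 31, 29, 6, 22, 24] -> [14, 31, 35, 31] and [29, 6, 22, 24]
  Split: [14, 31, 35, 31] -> [14, 31] and [35, 31]
    Split: [14, 31] -> [14] and [31]
    Merge: [14] + [31] -> [14, 31]
    Split: [35, 31] -> [35] and [31]
    Merge: [35] + [31] -> [31, 35]
  Merge: [14, 31] + [31, 35] -> [14, 31, 31, 35]
  Split: [29, 6, 22, 24] -> [29, 6] and [22, 24]
    Split: [29, 6] -> [29] and [6]
    Merge: [29] + [6] -> [6, 29]
    Split: [22, 24] -> [22] and [24]
    Merge: [22] + [24] -> [22, 24]
  Merge: [6, 29] + [22, 24] -> [6, 22, 24, 29]
Merge: [14, 31, 31, 35] + [6, 22, 24, 29] -> [6, 14, 22, 24, 29, 31, 31, 35]

Final sorted array: [6, 14, 22, 24, 29, 31, 31, 35]

The merge sort proceeds by recursively splitting the array and merging sorted halves.
After all merges, the sorted array is [6, 14, 22, 24, 29, 31, 31, 35].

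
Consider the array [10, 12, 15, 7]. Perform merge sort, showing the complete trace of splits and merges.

Merge sort trace:

Split: [10, 12, 15, 7] -> [10, 12] and [15, 7]
  Split: [10, 12] -> [10] and [12]
  Merge: [10] + [12] -> [10, 12]
  Split: [15, 7] -> [15] and [7]
  Merge: [15] + [7] -> [7, 15]
Merge: [10, 12] + [7, 15] -> [7, 10, 12, 15]

Final sorted array: [7, 10, 12, 15]

The merge sort proceeds by recursively splitting the array and merging sorted halves.
After all merges, the sorted array is [7, 10, 12, 15].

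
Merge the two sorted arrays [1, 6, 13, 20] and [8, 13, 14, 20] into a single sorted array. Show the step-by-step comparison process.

Merging process:

Compare 1 vs 8: take 1 from left. Merged: [1]
Compare 6 vs 8: take 6 from left. Merged: [1, 6]
Compare 13 vs 8: take 8 from right. Merged: [1, 6, 8]
Compare 13 vs 13: take 13 from left. Merged: [1, 6, 8, 13]
Compare 20 vs 13: take 13 from right. Merged: [1, 6, 8, 13, 13]
Compare 20 vs 14: take 14 from right. Merged: [1, 6, 8, 13, 13, 14]
Compare 20 vs 20: take 20 from left. Merged: [1, 6, 8, 13, 13, 14, 20]
Append remaining from right: [20]. Merged: [1, 6, 8, 13, 13, 14, 20, 20]

Final merged array: [1, 6, 8, 13, 13, 14, 20, 20]
Total comparisons: 7

The merged array is [1, 6, 8, 13, 13, 14, 20, 20], requiring 7 comparisons. The merge step runs in O(n) time where n is the total number of elements.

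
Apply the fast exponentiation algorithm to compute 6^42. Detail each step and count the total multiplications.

Computing 6^42 by squaring (build up from 6^1; each line after the first costs one multiplication):

6^1 = 6
6^2 = (6^1)^2 = 6^2 = 36
6^4 = (6^2)^2 = 36^2 = 1296
6^5 = 6 * 6^4 = 6 * 1296 = 7776
6^10 = (6^5)^2 = 7776^2 = 60466176
6^20 = (6^10)^2 = 60466176^2 = 3656158440062976
6^21 = 6 * 6^20 = 6 * 3656158440062976 = 21936950640377856
6^42 = (6^21)^2 = 21936950640377856^2 = 481229803398374426442198455156736

Result: 481229803398374426442198455156736
Multiplications needed: 7 (7 lines after 6^1)

6^42 = 481229803398374426442198455156736. Using exponentiation by squaring, this requires 7 multiplications. The key idea: if the exponent is even, square the half-power; if odd, multiply by the base once.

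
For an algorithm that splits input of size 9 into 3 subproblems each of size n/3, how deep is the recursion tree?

For divide and conquer with division factor 3:

Problem sizes at each level:
Level 0: 9
Level 1: 3
Level 2: 1

The root is level 0 and the size-1 base case is level 2 (the tree spans levels 0 through 2, i.e. 3 levels counting the root), so the depth is the number of divisions: log_3(9) = 2

The recursion tree depth is log_3(9) = 2. At each level, the problem size is divided by 3, so it takes 2 divisions to reduce to a base case of size 1. The algorithm makes 3 recursive calls at each level.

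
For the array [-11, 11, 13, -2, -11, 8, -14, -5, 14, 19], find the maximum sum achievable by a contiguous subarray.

Using Kadane's algorithm on [-11, 11, 13, -2, -11, 8, -14, -5, 14, 19]:

Scanning through the array:
Position 1 (value 11): max_ending_here = 11, max_so_far = 11
Position 2 (value 13): max_ending_here = 24, max_so_far = 24
Position 3 (value -2): max_ending_here = 22, max_so_far = 24
Position 4 (value -11): max_ending_here = 11, max_so_far = 24
Position 5 (value 8): max_ending_here = 19, max_so_far = 24
Position 6 (value -14): max_ending_here = 5, max_so_far = 24
Position 7 (value -5): max_ending_here = 0, max_so_far = 24
Position 8 (value 14): max_ending_here = 14, max_so_far = 24
Position 9 (value 19): max_ending_here = 33, max_so_far = 33

Maximum subarray: [11, 13, -2, -11, 8, -14, -5, 14, 19]
Maximum sum: 33

The maximum subarray is [11, 13, -2, -11, 8, -14, -5, 14, 19] with sum 33. This subarray runs from index 1 to index 9.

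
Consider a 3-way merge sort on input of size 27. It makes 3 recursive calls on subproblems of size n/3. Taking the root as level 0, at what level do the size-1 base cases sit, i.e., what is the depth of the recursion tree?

For divide and conquer with division factor 3:

Problem sizes at each level:
Level 0: 27
Level 1: 9
Level 2: 3
Level 3: 1

The root is level 0 and the size-1 base case is level 3 (the tree spans levels 0 through 3, i.e. 4 levels counting the root), so the depth is the number of divisions: log_3(27) = 3

The recursion tree depth is log_3(27) = 3. At each level, the problem size is divided by 3, so it takes 3 divisions to reduce to a base case of size 1. The algorithm makes 3 recursive calls at each level.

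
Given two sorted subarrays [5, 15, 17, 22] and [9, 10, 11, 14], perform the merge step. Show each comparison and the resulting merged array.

Merging process:

Compare 5 vs 9: take 5 from left. Merged: [5]
Compare 15 vs 9: take 9 from right. Merged: [5, 9]
Compare 15 vs 10: take 10 from right. Merged: [5, 9, 10]
Compare 15 vs 11: take 11 from right. Merged: [5, 9, 10, 11]
Compare 15 vs 14: take 14 from right. Merged: [5, 9, 10, 11, 14]
Append remaining from left: [15, 17, 22]. Merged: [5, 9, 10, 11, 14, 15, 17, 22]

Final merged array: [5, 9, 10, 11, 14, 15, 17, 22]
Total comparisons: 5

The merged array is [5, 9, 10, 11, 14, 15, 17, 22], requiring 5 comparisons. The merge step runs in O(n) time where n is the total number of elements.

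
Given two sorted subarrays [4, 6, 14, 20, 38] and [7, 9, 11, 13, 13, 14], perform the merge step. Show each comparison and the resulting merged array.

Merging process:

Compare 4 vs 7: take 4 from left. Merged: [4]
Compare 6 vs 7: take 6 from left. Merged: [4, 6]
Compare 14 vs 7: take 7 from right. Merged: [4, 6, 7]
Compare 14 vs 9: take 9 from right. Merged: [4, 6, 7, 9]
Compare 14 vs 11: take 11 from right. Merged: [4, 6, 7, 9, 11]
Compare 14 vs 13: take 13 from right. Merged: [4, 6, 7, 9, 11, 13]
Compare 14 vs 13: take 13 from right. Merged: [4, 6, 7, 9, 11, 13, 13]
Compare 14 vs 14: take 14 from left. Merged: [4, 6, 7, 9, 11, 13, 13, 14]
Compare 20 vs 14: take 14 from right. Merged: [4, 6, 7, 9, 11, 13, 13, 14, 14]
Append remaining from left: [20, 38]. Merged: [4, 6, 7, 9, 11, 13, 13, 14, 14, 20, 38]

Final merged array: [4, 6, 7, 9, 11, 13, 13, 14, 14, 20, 38]
Total comparisons: 9

The merged array is [4, 6, 7, 9, 11, 13, 13, 14, 14, 20, 38], requiring 9 comparisons. The merge step runs in O(n) time where n is the total number of elements.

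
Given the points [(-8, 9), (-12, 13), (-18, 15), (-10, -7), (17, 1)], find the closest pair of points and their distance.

Computing all pairwise distances among 5 points:

d((-8, 9), (-12, 13)) = 5.6569 <-- minimum
d((-8, 9), (-18, 15)) = 11.6619
d((-8, 9), (-10, -7)) = 16.1245
d((-8, 9), (17, 1)) = 26.2488
d((-12, 13), (-18, 15)) = 6.3246
d((-12, 13), (-10, -7)) = 20.0998
d((-12, 13), (17, 1)) = 31.3847
d((-18, 15), (-10, -7)) = 23.4094
d((-18, 15), (17, 1)) = 37.6962
d((-10, -7), (17, 1)) = 28.1603

Closest pair: (-8, 9) and (-12, 13) with distance 5.6569

The closest pair is (-8, 9) and (-12, 13) with Euclidean distance 5.6569. For 5 points, brute-force pairwise comparison is shown above. For large n, the divide-and-conquer algorithm (sort by x, recurse on halves, check the dividing strip) achieves O(n log n).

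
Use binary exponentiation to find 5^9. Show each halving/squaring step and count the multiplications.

Computing 5^9 by squaring (build up from 5^1; each line after the first costs one multiplication):

5^1 = 5
5^2 = (5^1)^2 = 5^2 = 25
5^4 = (5^2)^2 = 25^2 = 625
5^8 = (5^4)^2 = 625^2 = 390625
5^9 = 5 * 5^8 = 5 * 390625 = 1953125

Result: 1953125
Multiplications needed: 4 (4 lines after 5^1)

5^9 = 1953125. Using exponentiation by squaring, this requires 4 multiplications. The key idea: if the exponent is even, square the half-power; if odd, multiply by the base once.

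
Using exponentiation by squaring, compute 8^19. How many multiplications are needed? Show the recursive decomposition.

Computing 8^19 by squaring (build up from 8^1; each line after the first costs one multiplication):

8^1 = 8
8^2 = (8^1)^2 = 8^2 = 64
8^4 = (8^2)^2 = 64^2 = 4096
8^8 = (8^4)^2 = 4096^2 = 16777216
8^9 = 8 * 8^8 = 8 * 16777216 = 134217728
8^18 = (8^9)^2 = 134217728^2 = 18014398509481984
8^19 = 8 * 8^18 = 8 * 18014398509481984 = 144115188075855872

Result: 144115188075855872
Multiplications needed: 6 (6 lines after 8^1)

8^19 = 144115188075855872. Using exponentiation by squaring, this requires 6 multiplications. The key idea: if the exponent is even, square the half-power; if odd, multiply by the base once.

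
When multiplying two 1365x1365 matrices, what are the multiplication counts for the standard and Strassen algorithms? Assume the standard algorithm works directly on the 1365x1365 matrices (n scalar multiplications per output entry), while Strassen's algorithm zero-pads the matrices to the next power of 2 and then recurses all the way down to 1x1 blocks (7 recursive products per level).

Matrix multiplication for 1365x1365 matrices:

Strassen's algorithm requires power-of-2 dimensions. Pad 1365x1365 to 2048x2048 (next power of 2).

Standard algorithm: 1365^3 = 2543302125 multiplications
Strassen's algorithm: 7^(log2(2048)) = 7^11 = 1977326743 multiplications
Savings: 2543302125 - 1977326743 = 565975382 multiplications

Standard: 2543302125 multiplications (1365^3). Strassen: 1977326743 multiplications (7^11, after padding to 2048x2048). Strassen reduces 8 recursive multiplications to 7 at each level.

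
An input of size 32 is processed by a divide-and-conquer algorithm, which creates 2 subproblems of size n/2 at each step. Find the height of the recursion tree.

For divide and conquer with division factor 2:

Problem sizes at each level:
Level 0: 32
Level 1: 16
Level 2: 8
Level 3: 4
Level 4: 2
Level 5: 1

The root is level 0 and the size-1 base case is level 5 (the tree spans levels 0 through 5, i.e. 6 levels counting the root), so the depth is the number of divisions: log_2(32) = 5

The recursion tree depth is log_2(32) = 5. At each level, the problem size is divided by 2, so it takes 5 divisions to reduce to a base case of size 1. The algorithm makes 2 recursive calls at each level.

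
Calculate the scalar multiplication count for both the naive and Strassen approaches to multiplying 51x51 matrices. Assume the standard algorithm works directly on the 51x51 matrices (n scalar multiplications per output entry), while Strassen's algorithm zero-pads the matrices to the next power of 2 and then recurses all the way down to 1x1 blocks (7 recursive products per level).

Matrix multiplication for 51x51 matrices:

Strassen's algorithm requires power-of-2 dimensions. Pad 51x51 to 64x64 (next power of 2).

Standard algorithm: 51^3 = 132651 multiplications
Strassen's algorithm: 7^(log2(64)) = 7^6 = 117649 multiplications
Savings: 132651 - 117649 = 15002 multiplications

Standard: 132651 multiplications (51^3). Strassen: 117649 multiplications (7^6, after padding to 64x64). Strassen reduces 8 recursive multiplications to 7 at each level.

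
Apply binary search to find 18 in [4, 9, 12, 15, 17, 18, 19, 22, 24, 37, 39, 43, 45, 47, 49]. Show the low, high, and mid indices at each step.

Binary search for 18 in [4, 9, 12, 15, 17, 18, 19, 22, 24, 37, 39, 43, 45, 47, 49]:

lo=0, hi=14, mid=7, arr[mid]=22 -> 22 > 18, search left half
lo=0, hi=6, mid=3, arr[mid]=15 -> 15 < 18, search right half
lo=4, hi=6, mid=5, arr[mid]=18 -> Found target at index 5!

Binary search finds 18 at index 5 after 3 comparisons. The search repeatedly halves the search space by comparing with the middle element.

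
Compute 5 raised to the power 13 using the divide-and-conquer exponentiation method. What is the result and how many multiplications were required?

Computing 5^13 by squaring (build up from 5^1; each line after the first costs one multiplication):

5^1 = 5
5^2 = (5^1)^2 = 5^2 = 25
5^3 = 5 * 5^2 = 5 * 25 = 125
5^6 = (5^3)^2 = 125^2 = 15625
5^12 = (5^6)^2 = 15625^2 = 244140625
5^13 = 5 * 5^12 = 5 * 244140625 = 1220703125

Result: 1220703125
Multiplications needed: 5 (5 lines after 5^1)

5^13 = 1220703125. Using exponentiation by squaring, this requires 5 multiplications. The key idea: if the exponent is even, square the half-power; if odd, multiply by the base once.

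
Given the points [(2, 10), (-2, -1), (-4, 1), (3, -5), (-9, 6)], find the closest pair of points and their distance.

Computing all pairwise distances among 5 points:

d((2, 10), (-2, -1)) = 11.7047
d((2, 10), (-4, 1)) = 10.8167
d((2, 10), (3, -5)) = 15.0333
d((2, 10), (-9, 6)) = 11.7047
d((-2, -1), (-4, 1)) = 2.8284 <-- minimum
d((-2, -1), (3, -5)) = 6.4031
d((-2, -1), (-9, 6)) = 9.8995
d((-4, 1), (3, -5)) = 9.2195
d((-4, 1), (-9, 6)) = 7.0711
d((3, -5), (-9, 6)) = 16.2788

Closest pair: (-2, -1) and (-4, 1) with distance 2.8284

The closest pair is (-2, -1) and (-4, 1) with Euclidean distance 2.8284. For 5 points, brute-force pairwise comparison is shown above. For large n, the divide-and-conquer algorithm (sort by x, recurse on halves, check the dividing strip) achieves O(n log n).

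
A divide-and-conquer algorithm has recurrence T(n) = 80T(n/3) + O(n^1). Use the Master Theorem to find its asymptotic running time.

Master Theorem for T(n) = 80T(n/3) + O(n^1):

a = 80, b = 3, c = 1
log_b(a) = log_3(80) = 3.9887

Case 1: c = 1 < log_3(80) = 3.9887
T(n) = O(n^(log_3 80))

For T(n) = 80T(n/3) + O(n^1): log_3(80) = 3.9887. This is Case 1 of the Master Theorem (c < log_b(a), work dominated by leaves), giving O(n^(log_3 80)).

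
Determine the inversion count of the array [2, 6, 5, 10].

Finding inversions in [2, 6, 5, 10]:

(1, 2): arr[1]=6 > arr[2]=5

Total inversions: 1

The array has 1 inversion(s): (1,2). Each pair (i,j) satisfies i < j and arr[i] > arr[j].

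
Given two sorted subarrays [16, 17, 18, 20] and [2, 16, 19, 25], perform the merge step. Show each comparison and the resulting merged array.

Merging process:

Compare 16 vs 2: take 2 from right. Merged: [2]
Compare 16 vs 16: take 16 from left. Merged: [2, 16]
Compare 17 vs 16: take 16 from right. Merged: [2, 16, 16]
Compare 17 vs 19: take 17 from left. Merged: [2, 16, 16, 17]
Compare 18 vs 19: take 18 from left. Merged: [2, 16, 16, 17, 18]
Compare 20 vs 19: take 19 from right. Merged: [2, 16, 16, 17, 18, 19]
Compare 20 vs 25: take 20 from left. Merged: [2, 16, 16, 17, 18, 19, 20]
Append remaining from right: [25]. Merged: [2, 16, 16, 17, 18, 19, 20, 25]

Final merged array: [2, 16, 16, 17, 18, 19, 20, 25]
Total comparisons: 7

The merged array is [2, 16, 16, 17, 18, 19, 20, 25], requiring 7 comparisons. The merge step runs in O(n) time where n is the total number of elements.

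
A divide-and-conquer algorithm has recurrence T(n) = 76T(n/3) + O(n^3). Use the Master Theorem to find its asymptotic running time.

Master Theorem for T(n) = 76T(n/3) + O(n^3):

a = 76, b = 3, c = 3
log_b(a) = log_3(76) = 3.9420

Case 1: c = 3 < log_3(76) = 3.9420
T(n) = O(n^(log_3 76))

For T(n) = 76T(n/3) + O(n^3): log_3(76) = 3.9420. This is Case 1 of the Master Theorem (c < log_b(a), work dominated by leaves), giving O(n^(log_3 76)).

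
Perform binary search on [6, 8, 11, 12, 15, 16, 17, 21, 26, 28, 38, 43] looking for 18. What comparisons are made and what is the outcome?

Binary search for 18 in [6, 8, 11, 12, 15, 16, 17, 21, 26, 28, 38, 43]:

lo=0, hi=11, mid=5, arr[mid]=16 -> 16 < 18, search right half
lo=6, hi=11, mid=8, arr[mid]=26 -> 26 > 18, search left half
lo=6, hi=7, mid=6, arr[mid]=17 -> 17 < 18, search right half
lo=7, hi=7, mid=7, arr[mid]=21 -> 21 > 18, search left half
lo=7 > hi=6, target 18 not found

Binary search determines that 18 is not in the array after 4 comparisons. The search space was exhausted without finding the target.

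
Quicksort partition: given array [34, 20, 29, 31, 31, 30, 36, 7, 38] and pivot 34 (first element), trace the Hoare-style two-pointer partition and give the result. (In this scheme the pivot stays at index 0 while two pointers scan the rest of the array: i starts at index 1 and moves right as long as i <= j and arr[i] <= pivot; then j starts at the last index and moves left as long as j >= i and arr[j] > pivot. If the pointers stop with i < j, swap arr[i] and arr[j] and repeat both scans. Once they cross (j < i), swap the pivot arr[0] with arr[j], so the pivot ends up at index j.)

Hoare-style two-pointer partition with pivot = 34:

Initial array: [34, 20, 29, 31, 31, 30, 36, 7, 38]

Pointers start at i = 1, j = 8.
i stops at index 6 (arr[6]=36 > 34), j stops at index 7 (arr[7]=7 <= 34): swap arr[6] and arr[7], array becomes [34, 20, 29, 31, 31, 30, 7, 36, 38]
i ends at 7, j ends at 6: the pointers have crossed (j < i), so scanning stops.

Swap pivot arr[0] with arr[6] to place pivot at position 6: [7, 20, 29, 31, 31, 30, 34, 36, 38]
Pivot position: 6

After partitioning with pivot 34, the array becomes [7, 20, 29, 31, 31, 30, 34, 36, 38]. The pivot is placed at index 6. All elements to the left of the pivot are <= 34, and all elements to the right are > 34.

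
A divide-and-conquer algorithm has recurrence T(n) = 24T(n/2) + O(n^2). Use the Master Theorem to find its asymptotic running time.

Master Theorem for T(n) = 24T(n/2) + O(n^2):

a = 24, b = 2, c = 2
log_b(a) = log_2(24) = 4.5850

Case 1: c = 2 < log_2(24) = 4.5850
T(n) = O(n^(log_2 24))

For T(n) = 24T(n/2) + O(n^2): log_2(24) = 4.5850. This is Case 1 of the Master Theorem (c < log_b(a), work dominated by leaves), giving O(n^(log_2 24)).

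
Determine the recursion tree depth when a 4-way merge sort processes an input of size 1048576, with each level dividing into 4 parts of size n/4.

For divide and conquer with division factor 4:

Problem sizes at each level:
Level 0: 1048576
Level 1: 262144
Level 2: 65536
Level 3: 16384
Level 4: 4096
Level 5: 1024
Level 6: 256
Level 7: 64
Level 8: 16
Level 9: 4
Level 10: 1

The root is level 0 and the size-1 base case is level 10 (the tree spans levels 0 through 10, i.e. 11 levels counting the root), so the depth is the number of divisions: log_4(1048576) = 10

The recursion tree depth is log_4(1048576) = 10. At each level, the problem size is divided by 4, so it takes 10 divisions to reduce to a base case of size 1. The algorithm makes 4 recursive calls at each level.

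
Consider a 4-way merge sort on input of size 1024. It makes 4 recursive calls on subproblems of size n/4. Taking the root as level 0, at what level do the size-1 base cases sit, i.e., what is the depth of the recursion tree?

For divide and conquer with division factor 4:

Problem sizes at each level:
Level 0: 1024
Level 1: 256
Level 2: 64
Level 3: 16
Level 4: 4
Level 5: 1

The root is level 0 and the size-1 base case is level 5 (the tree spans levels 0 through 5, i.e. 6 levels counting the root), so the depth is the number of divisions: log_4(1024) = 5

The recursion tree depth is log_4(1024) = 5. At each level, the problem size is divided by 4, so it takes 5 divisions to reduce to a base case of size 1. The algorithm makes 4 recursive calls at each level.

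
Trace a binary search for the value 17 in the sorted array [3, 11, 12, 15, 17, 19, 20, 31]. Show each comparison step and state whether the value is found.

Binary search for 17 in [3, 11, 12, 15, 17, 19, 20, 31]:

lo=0, hi=7, mid=3, arr[mid]=15 -> 15 < 17, search right half
lo=4, hi=7, mid=5, arr[mid]=19 -> 19 > 17, search left half
lo=4, hi=4, mid=4, arr[mid]=17 -> Found target at index 4!

Binary search finds 17 at index 4 after 3 comparisons. The search repeatedly halves the search space by comparing with the middle element.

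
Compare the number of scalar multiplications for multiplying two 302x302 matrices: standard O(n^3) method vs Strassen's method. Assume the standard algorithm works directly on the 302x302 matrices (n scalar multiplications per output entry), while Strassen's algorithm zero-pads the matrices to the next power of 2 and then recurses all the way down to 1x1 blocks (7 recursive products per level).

Matrix multiplication for 302x302 matrices:

Strassen's algorithm requires power-of-2 dimensions. Pad 302x302 to 512x512 (next power of 2).

Standard algorithm: 302^3 = 27543608 multiplications
Strassen's algorithm: 7^(log2(512)) = 7^9 = 40353607 multiplications
Difference: 27543608 - 40353607 = -12809999 (Strassen uses MORE here due to padding overhead — for small or just-over-power-of-2 n, padding can outweigh the per-level savings)

Standard: 27543608 multiplications (302^3). Strassen: 40353607 multiplications (7^9, after padding to 512x512). Strassen reduces 8 recursive multiplications to 7 at each level.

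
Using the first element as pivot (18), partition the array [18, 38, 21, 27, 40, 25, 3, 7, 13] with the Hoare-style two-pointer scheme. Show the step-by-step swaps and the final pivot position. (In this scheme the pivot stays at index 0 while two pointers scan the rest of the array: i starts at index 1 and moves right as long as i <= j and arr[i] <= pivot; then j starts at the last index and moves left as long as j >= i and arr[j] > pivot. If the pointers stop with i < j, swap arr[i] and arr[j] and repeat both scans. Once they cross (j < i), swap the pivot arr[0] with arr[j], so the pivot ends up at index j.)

Hoare-style two-pointer partition with pivot = 18:

Initial array: [18, 38, 21, 27, 40, 25, 3, 7, 13]

Pointers start at i = 1, j = 8.
i stops at index 1 (arr[1]=38 > 18), j stops at index 8 (arr[8]=13 <= 18): swap arr[1] and arr[8], array becomes [18, 13, 21, 27, 40, 25, 3, 7, 38]
i stops at index 2 (arr[2]=21 > 18), j stops at index 7 (arr[7]=7 <= 18): swap arr[2] and arr[7], array becomes [18, 13, 7, 27, 40, 25, 3, 21, 38]
i stops at index 3 (arr[3]=27 > 18), j stops at index 6 (arr[6]=3 <= 18): swap arr[3] and arr[6], array becomes [18, 13, 7, 3, 40, 25, 27, 21, 38]
i ends at 4, j ends at 3: the pointers have crossed (j < i), so scanning stops.

Swap pivot arr[0] with arr[3] to place pivot at position 3: [3, 13, 7, 18, 40, 25, 27, 21, 38]
Pivot position: 3

After partitioning with pivot 18, the array becomes [3, 13, 7, 18, 40, 25, 27, 21, 38]. The pivot is placed at index 3. All elements to the left of the pivot are <= 18, and all elements to the right are > 18.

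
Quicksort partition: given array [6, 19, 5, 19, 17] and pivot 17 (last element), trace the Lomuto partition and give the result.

Lomuto partition with pivot = 17:

Initial array: [6, 19, 5, 19, 17]

arr[0]=6 <= 17: swap with position 0, array becomes [6, 19, 5, 19, 17]
arr[1]=19 > 17: no swap
arr[2]=5 <= 17: swap with position 1, array becomes [6, 5, 19, 19, 17]
arr[3]=19 > 17: no swap

Place pivot at position 2: [6, 5, 17, 19, 19]
Pivot position: 2

After partitioning with pivot 17, the array becomes [6, 5, 17, 19, 19]. The pivot is placed at index 2. All elements to the left of the pivot are <= 17, and all elements to the right are > 17.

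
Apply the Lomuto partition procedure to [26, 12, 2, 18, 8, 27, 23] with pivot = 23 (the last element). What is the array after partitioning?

Lomuto partition with pivot = 23:

Initial array: [26, 12, 2, 18, 8, 27, 23]

arr[0]=26 > 23: no swap
arr[1]=12 <= 23: swap with position 0, array becomes [12, 26, 2, 18, 8, 27, 23]
arr[2]=2 <= 23: swap with position 1, array becomes [12, 2, 26, 18, 8, 27, 23]
arr[3]=18 <= 23: swap with position 2, array becomes [12, 2, 18, 26, 8, 27, 23]
arr[4]=8 <= 23: swap with position 3, array becomes [12, 2, 18, 8, 26, 27, 23]
arr[5]=27 > 23: no swap

Place pivot at position 4: [12, 2, 18, 8, 23, 27, 26]
Pivot position: 4

After partitioning with pivot 23, the array becomes [12, 2, 18, 8, 23, 27, 26]. The pivot is placed at index 4. All elements to the left of the pivot are <= 23, and all elements to the right are > 23.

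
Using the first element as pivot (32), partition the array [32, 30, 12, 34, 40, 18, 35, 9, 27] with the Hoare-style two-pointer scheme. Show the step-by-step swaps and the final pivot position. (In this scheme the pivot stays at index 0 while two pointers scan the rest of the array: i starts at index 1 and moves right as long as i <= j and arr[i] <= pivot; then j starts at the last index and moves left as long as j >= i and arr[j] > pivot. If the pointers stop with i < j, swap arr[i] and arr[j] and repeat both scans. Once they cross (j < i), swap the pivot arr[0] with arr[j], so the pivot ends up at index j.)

Hoare-style two-pointer partition with pivot = 32:

Initial array: [32, 30, 12, 34, 40, 18, 35, 9, 27]

Pointers start at i = 1, j = 8.
i stops at index 3 (arr[3]=34 > 32), j stops at index 8 (arr[8]=27 <= 32): swap arr[3] and arr[8], array becomes [32, 30, 12, 27, 40, 18, 35, 9, 34]
i stops at index 4 (arr[4]=40 > 32), j stops at index 7 (arr[7]=9 <= 32): swap arr[4] and arr[7], array becomes [32, 30, 12, 27, 9, 18, 35, 40, 34]
i ends at 6, j ends at 5: the pointers have crossed (j < i), so scanning stops.

Swap pivot arr[0] with arr[5] to place pivot at position 5: [18, 30, 12, 27, 9, 32, 35, 40, 34]
Pivot position: 5

After partitioning with pivot 32, the array becomes [18, 30, 12, 27, 9, 32, 35, 40, 34]. The pivot is placed at index 5. All elements to the left of the pivot are <= 32, and all elements to the right are > 32.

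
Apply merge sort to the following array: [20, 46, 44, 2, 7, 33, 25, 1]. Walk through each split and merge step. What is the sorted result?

Merge sort trace:

Split: [20, 46, 44, 2, 7, 33, 25, 1] -> [20, 46, 44, 2] and [7, 33, 25, 1]
  Split: [20, 46, 44, 2] -> [20, 46] and [44, 2]
    Split: [20, 46] -> [20] and [46]
    Merge: [20] + [46] -> [20, 46]
    Split: [44, 2] -> [44] and [2]
    Merge: [44] + [2] -> [2, 44]
  Merge: [20, 46] + [2, 44] -> [2, 20, 44, 46]
  Split: [7, 33, 25, 1] -> [7, 33] and [25, 1]
    Split: [7, 33] -> [7] and [33]
    Merge: [7] + [33] -> [7, 33]
    Split: [25, 1] -> [25] and [1]
    Merge: [25] + [1] -> [1, 25]
  Merge: [7, 33] + [1, 25] -> [1, 7, 25, 33]
Merge: [2, 20, 44, 46] + [1, 7, 25, 33] -> [1, 2, 7, 20, 25, 33, 44, 46]

Final sorted array: [1, 2, 7, 20, 25, 33, 44, 46]

The merge sort proceeds by recursively splitting the array and merging sorted halves.
After all merges, the sorted array is [1, 2, 7, 20, 25, 33, 44, 46].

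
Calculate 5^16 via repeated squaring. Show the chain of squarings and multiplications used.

Computing 5^16 by squaring (build up from 5^1; each line after the first costs one multiplication):

5^1 = 5
5^2 = (5^1)^2 = 5^2 = 25
5^4 = (5^2)^2 = 25^2 = 625
5^8 = (5^4)^2 = 625^2 = 390625
5^16 = (5^8)^2 = 390625^2 = 152587890625

Result: 152587890625
Multiplications needed: 4 (4 lines after 5^1)

5^16 = 152587890625. Using exponentiation by squaring, this requires 4 multiplications. The key idea: if the exponent is even, square the half-power; if odd, multiply by the base once.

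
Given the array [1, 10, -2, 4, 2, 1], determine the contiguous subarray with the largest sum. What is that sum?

Using Kadane's algorithm on [1, 10, -2, 4, 2, 1]:

Scanning through the array:
Position 1 (value 10): max_ending_here = 11, max_so_far = 11
Position 2 (value -2): max_ending_here = 9, max_so_far = 11
Position 3 (value 4): max_ending_here = 13, max_so_far = 13
Position 4 (value 2): max_ending_here = 15, max_so_far = 15
Position 5 (value 1): max_ending_here = 16, max_so_far = 16

Maximum subarray: [1, 10, -2, 4, 2, 1]
Maximum sum: 16

The maximum subarray is [1, 10, -2, 4, 2, 1] with sum 16. This subarray runs from index 0 to index 5.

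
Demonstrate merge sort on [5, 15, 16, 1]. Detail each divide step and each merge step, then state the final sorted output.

Merge sort trace:

Split: [5, 15, 16, 1] -> [5, 15] and [16, 1]
  Split: [5, 15] -> [5] and [15]
  Merge: [5] + [15] -> [5, 15]
  Split: [16, 1] -> [16] and [1]
  Merge: [16] + [1] -> [1, 16]
Merge: [5, 15] + [1, 16] -> [1, 5, 15, 16]

Final sorted array: [1, 5, 15, 16]

The merge sort proceeds by recursively splitting the array and merging sorted halves.
After all merges, the sorted array is [1, 5, 15, 16].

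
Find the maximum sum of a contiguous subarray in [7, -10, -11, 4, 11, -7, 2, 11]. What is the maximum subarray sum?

Using Kadane's algorithm on [7, -10, -11, 4, 11, -7, 2, 11]:

Scanning through the array:
Position 1 (value -10): max_ending_here = -3, max_so_far = 7
Position 2 (value -11): max_ending_here = -11, max_so_far = 7
Position 3 (value 4): max_ending_here = 4, max_so_far = 7
Position 4 (value 11): max_ending_here = 15, max_so_far = 15
Position 5 (value -7): max_ending_here = 8, max_so_far = 15
Position 6 (value 2): max_ending_here = 10, max_so_far = 15
Position 7 (value 11): max_ending_here = 21, max_so_far = 21

Maximum subarray: [4, 11, -7, 2, 11]
Maximum sum: 21

The maximum subarray is [4, 11, -7, 2, 11] with sum 21. This subarray runs from index 3 to index 7.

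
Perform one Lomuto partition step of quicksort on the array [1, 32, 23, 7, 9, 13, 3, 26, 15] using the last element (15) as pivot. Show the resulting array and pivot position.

Lomuto partition with pivot = 15:

Initial array: [1, 32, 23, 7, 9, 13, 3, 26, 15]

arr[0]=1 <= 15: swap with position 0, array becomes [1, 32, 23, 7, 9, 13, 3, 26, 15]
arr[1]=32 > 15: no swap
arr[2]=23 > 15: no swap
arr[3]=7 <= 15: swap with position 1, array becomes [1, 7, 23, 32, 9, 13, 3, 26, 15]
arr[4]=9 <= 15: swap with position 2, array becomes [1, 7, 9, 32, 23, 13, 3, 26, 15]
arr[5]=13 <= 15: swap with position 3, array becomes [1, 7, 9, 13, 23, 32, 3, 26, 15]
arr[6]=3 <= 15: swap with position 4, array becomes [1, 7, 9, 13, 3, 32, 23, 26, 15]
arr[7]=26 > 15: no swap

Place pivot at position 5: [1, 7, 9, 13, 3, 15, 23, 26, 32]
Pivot position: 5

After partitioning with pivot 15, the array becomes [1, 7, 9, 13, 3, 15, 23, 26, 32]. The pivot is placed at index 5. All elements to the left of the pivot are <= 15, and all elements to the right are > 15.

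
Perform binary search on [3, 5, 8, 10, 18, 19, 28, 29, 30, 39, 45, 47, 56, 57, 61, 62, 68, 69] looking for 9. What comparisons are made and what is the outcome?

Binary search for 9 in [3, 5, 8, 10, 18, 19, 28, 29, 30, 39, 45, 47, 56, 57, 61, 62, 68, 69]:

lo=0, hi=17, mid=8, arr[mid]=30 -> 30 > 9, search left half
lo=0, hi=7, mid=3, arr[mid]=10 -> 10 > 9, search left half
lo=0, hi=2, mid=1, arr[mid]=5 -> 5 < 9, search right half
lo=2, hi=2, mid=2, arr[mid]=8 -> 8 < 9, search right half
lo=3 > hi=2, target 9 not found

Binary search determines that 9 is not in the array after 4 comparisons. The search space was exhausted without finding the target.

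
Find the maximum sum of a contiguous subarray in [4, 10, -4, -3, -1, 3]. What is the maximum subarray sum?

Using Kadane's algorithm on [4, 10, -4, -3, -1, 3]:

Scanning through the array:
Position 1 (value 10): max_ending_here = 14, max_so_far = 14
Position 2 (value -4): max_ending_here = 10, max_so_far = 14
Position 3 (value -3): max_ending_here = 7, max_so_far = 14
Position 4 (value -1): max_ending_here = 6, max_so_far = 14
Position 5 (value 3): max_ending_here = 9, max_so_far = 14

Maximum subarray: [4, 10]
Maximum sum: 14

The maximum subarray is [4, 10] with sum 14. This subarray runs from index 0 to index 1.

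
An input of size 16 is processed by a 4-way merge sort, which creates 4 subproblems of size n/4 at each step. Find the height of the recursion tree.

For divide and conquer with division factor 4:

Problem sizes at each level:
Level 0: 16
Level 1: 4
Level 2: 1

The root is level 0 and the size-1 base case is level 2 (the tree spans levels 0 through 2, i.e. 3 levels counting the root), so the depth is the number of divisions: log_4(16) = 2

The recursion tree depth is log_4(16) = 2. At each level, the problem size is divided by 4, so it takes 2 divisions to reduce to a base case of size 1. The algorithm makes 4 recursive calls at each level.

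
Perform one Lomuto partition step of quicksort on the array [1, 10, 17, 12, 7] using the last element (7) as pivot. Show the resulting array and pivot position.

Lomuto partition with pivot = 7:

Initial array: [1, 10, 17, 12, 7]

arr[0]=1 <= 7: swap with position 0, array becomes [1, 10, 17, 12, 7]
arr[1]=10 > 7: no swap
arr[2]=17 > 7: no swap
arr[3]=12 > 7: no swap

Place pivot at position 1: [1, 7, 17, 12, 10]
Pivot position: 1

After partitioning with pivot 7, the array becomes [1, 7, 17, 12, 10]. The pivot is placed at index 1. All elements to the left of the pivot are <= 7, and all elements to the right are > 7.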